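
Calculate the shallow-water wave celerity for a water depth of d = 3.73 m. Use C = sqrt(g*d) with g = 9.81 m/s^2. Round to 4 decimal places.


Using the shallow-water approximation:
C = sqrt(g * d) = sqrt(9.81 * 3.73)
C = sqrt(36.5913)
C = 6.0491 m/s

6.0491


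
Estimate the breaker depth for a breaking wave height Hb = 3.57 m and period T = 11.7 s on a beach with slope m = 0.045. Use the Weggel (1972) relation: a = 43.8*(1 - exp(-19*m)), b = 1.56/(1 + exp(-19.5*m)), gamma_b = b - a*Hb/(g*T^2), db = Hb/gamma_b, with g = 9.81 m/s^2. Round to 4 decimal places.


a = 43.8 * (1 - exp(-19 * m))
exp(-19 * 0.045) = exp(-0.8550) = 0.425283
a = 43.8 * (1 - 0.425283) = 25.172596
b = 1.56 / (1 + exp(-19.5 * m))
exp(-19.5 * 0.045) = exp(-0.8775) = 0.415821
b = 1.56 / (1 + 0.415821) = 1.101834
Hb / (g * T^2) = 3.57 / (9.81 * 11.7^2) = 3.57 / 1342.8909 = 0.00265844
gamma_b = b - a * Hb/(g*T^2) = 1.101834 - 25.172596 * 0.00265844 = 1.034914
db = Hb / gamma_b = 3.57 / 1.034914
db = 3.4496 m

3.4496


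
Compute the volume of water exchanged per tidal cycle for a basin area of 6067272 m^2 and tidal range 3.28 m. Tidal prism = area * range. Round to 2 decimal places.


Tidal prism = Area * Tidal range
P = 6067272 * 3.28
P = 19900652.16 m^3

19900652.16


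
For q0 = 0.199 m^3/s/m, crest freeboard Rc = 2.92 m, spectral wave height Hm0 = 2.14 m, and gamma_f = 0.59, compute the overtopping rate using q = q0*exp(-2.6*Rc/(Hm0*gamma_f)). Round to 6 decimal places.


q = q0 * exp(-2.6 * Rc / (Hm0 * gamma_f))
Exponent = -2.6 * 2.92 / (2.14 * 0.59)
= -2.6 * 2.92 / 1.2626
= -6.012989
exp(-6.012989) = 0.002447
q = 0.199 * 0.002447
q = 0.000487 m^3/s/m

0.000487


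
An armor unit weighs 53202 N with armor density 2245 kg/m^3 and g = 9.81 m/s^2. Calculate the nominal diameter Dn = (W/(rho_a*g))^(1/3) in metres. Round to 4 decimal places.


V = W / (rho_a * g)
V = 53202 / (2245 * 9.81)
V = 53202 / 22023.45
V = 2.415698 m^3
Dn = V^(1/3) = 2.415698^(1/3)
Dn = 1.3418 m

1.3418


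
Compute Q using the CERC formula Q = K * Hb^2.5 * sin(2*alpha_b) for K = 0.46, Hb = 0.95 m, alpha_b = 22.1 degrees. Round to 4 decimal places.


Q = K * Hb^2.5 * sin(2 * alpha_b)
Hb^2.5 = 0.95^2.5 = 0.879648
sin(2 * 22.1) = sin(44.2) = 0.697165
Q = 0.46 * 0.879648 * 0.697165
Q = 0.2821 m^3/s

0.2821


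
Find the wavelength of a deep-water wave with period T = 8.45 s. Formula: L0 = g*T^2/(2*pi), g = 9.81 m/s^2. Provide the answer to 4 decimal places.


L0 = g * T^2 / (2 * pi)
L0 = 9.81 * 8.45^2 / (2 * pi)
L0 = 9.81 * 71.4025 / 6.28319
L0 = 700.4585 / 6.28319
L0 = 111.4814 m

111.4814


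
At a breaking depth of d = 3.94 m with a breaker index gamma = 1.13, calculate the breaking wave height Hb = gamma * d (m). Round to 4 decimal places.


Hb = gamma * d
Hb = 1.13 * 3.94
Hb = 4.4522 m

4.4522


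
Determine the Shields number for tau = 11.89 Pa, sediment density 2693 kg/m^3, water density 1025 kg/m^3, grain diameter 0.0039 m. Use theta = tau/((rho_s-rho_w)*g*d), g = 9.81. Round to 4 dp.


theta = tau / ((rho_s - rho_w) * g * d)
rho_s - rho_w = 2693 - 1025 = 1668
Denominator = 1668 * 9.81 * 0.0039 = 63.816012
theta = 11.89 / 63.816012
theta = 0.1863

0.1863


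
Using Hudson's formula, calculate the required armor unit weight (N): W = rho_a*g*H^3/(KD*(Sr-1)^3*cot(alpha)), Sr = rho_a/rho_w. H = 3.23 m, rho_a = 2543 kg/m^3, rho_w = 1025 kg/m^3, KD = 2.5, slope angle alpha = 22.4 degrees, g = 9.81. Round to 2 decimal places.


Sr = rho_a / rho_w = 2543 / 1025 = 2.480976
(Sr - 1) = 1.480976
(Sr - 1)^3 = 3.248207
cot(22.4) = 1 / tan(22.4) = 1 / 0.412170 = 2.426182
Numerator = 2543 * 9.81 * 3.23^3 = 840664.9381
Denominator = 2.5 * 3.248207 * 2.426182 = 19.701853
W = 840664.9381 / 19.701853
W = 42669.33 N

42669.33


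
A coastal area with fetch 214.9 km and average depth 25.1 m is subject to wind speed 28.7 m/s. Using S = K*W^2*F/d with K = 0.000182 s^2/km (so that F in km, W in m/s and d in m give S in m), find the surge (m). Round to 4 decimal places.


S = K * W^2 * F / d
W^2 = 28.7^2 = 823.69
S = 0.000182 * 823.69 * 214.9 / 25.1
Numerator = 0.000182 * 823.69 * 214.9 = 32.215999
S = 32.215999 / 25.1 = 1.2835 m

1.2835


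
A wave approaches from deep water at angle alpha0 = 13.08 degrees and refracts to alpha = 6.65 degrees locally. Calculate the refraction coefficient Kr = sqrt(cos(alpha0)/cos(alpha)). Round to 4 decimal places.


Kr = sqrt(cos(alpha0) / cos(alpha))
cos(13.08) = 0.974055
cos(6.65) = 0.993272
Kr = sqrt(0.974055 / 0.993272)
Kr = sqrt(0.980653)
Kr = 0.9903

0.9903


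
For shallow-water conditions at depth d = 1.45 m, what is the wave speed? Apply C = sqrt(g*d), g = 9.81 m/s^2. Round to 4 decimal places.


Using the shallow-water approximation:
C = sqrt(g * d) = sqrt(9.81 * 1.45)
C = sqrt(14.2245)
C = 3.7715 m/s

3.7715


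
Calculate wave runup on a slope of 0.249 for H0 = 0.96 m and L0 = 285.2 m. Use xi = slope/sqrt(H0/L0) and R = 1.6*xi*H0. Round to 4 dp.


xi = slope / sqrt(H0/L0)
H0/L0 = 0.96/285.2 = 0.003366
sqrt(0.003366) = 0.058018
xi = 0.249 / 0.058018 = 4.291790
R = 1.6 * xi * H0 = 1.6 * 4.291790 * 0.96
R = 6.5922 m

6.5922


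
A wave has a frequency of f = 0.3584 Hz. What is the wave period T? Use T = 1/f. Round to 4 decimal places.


T = 1 / f
T = 1 / 0.3584
T = 2.7902 s

2.7902


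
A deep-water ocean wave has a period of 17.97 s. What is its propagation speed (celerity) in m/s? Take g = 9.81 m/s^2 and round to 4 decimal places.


We use the deep-water celerity formula:
C = g * T / (2 * pi)
C = 9.81 * 17.97 / (2 * 3.14159...)
C = 176.285700 / 6.283185
C = 28.0567 m/s

28.0567


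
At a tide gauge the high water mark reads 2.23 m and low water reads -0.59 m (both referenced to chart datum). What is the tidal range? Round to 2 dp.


Tidal range = High water - Low water
Tidal range = 2.23 - (-0.59)
Tidal range = 2.82 m

2.82


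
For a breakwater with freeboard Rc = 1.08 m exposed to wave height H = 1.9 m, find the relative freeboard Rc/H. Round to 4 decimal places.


Relative freeboard = Rc / H
= 1.08 / 1.9
= 0.5684

0.5684


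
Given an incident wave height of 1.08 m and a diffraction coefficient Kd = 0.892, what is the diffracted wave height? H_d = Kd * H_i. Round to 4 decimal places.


H_d = Kd * H_i
H_d = 0.892 * 1.08
H_d = 0.9634 m

0.9634


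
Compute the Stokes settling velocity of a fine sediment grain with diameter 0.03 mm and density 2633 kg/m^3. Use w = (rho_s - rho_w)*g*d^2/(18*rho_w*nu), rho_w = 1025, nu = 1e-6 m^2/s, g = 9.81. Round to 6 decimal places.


w = (rho_s - rho_w) * g * d^2 / (18 * rho_w * nu)
d = 0.03 mm = 0.000030 m
rho_s - rho_w = 2633 - 1025 = 1608
Numerator = 1608 * 9.81 * (0.000030)^2 = 0.000014197032
Denominator = 18 * 1025 * 1e-6 = 0.018450
w = 0.000769 m/s

0.000769


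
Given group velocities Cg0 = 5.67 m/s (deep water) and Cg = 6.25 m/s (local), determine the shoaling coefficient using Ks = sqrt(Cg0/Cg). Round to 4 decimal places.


Ks = sqrt(Cg0 / Cg)
Ks = sqrt(5.67 / 6.25)
Ks = sqrt(0.9072)
Ks = 0.9525

0.9525


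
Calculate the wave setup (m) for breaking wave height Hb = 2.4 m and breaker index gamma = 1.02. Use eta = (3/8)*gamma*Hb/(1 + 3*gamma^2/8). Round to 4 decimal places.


eta = (3/8) * gamma * Hb / (1 + 3*gamma^2/8)
Numerator = (3/8) * 1.02 * 2.4 = 0.918000
Denominator = 1 + 3*1.02^2/8 = 1 + 0.390150 = 1.390150
eta = 0.918000 / 1.390150
eta = 0.6604 m

0.6604


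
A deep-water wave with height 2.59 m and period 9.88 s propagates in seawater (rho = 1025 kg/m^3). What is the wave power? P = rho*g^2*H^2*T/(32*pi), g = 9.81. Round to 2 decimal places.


P = rho * g^2 * H^2 * T / (32 * pi)
P = 1025 * 9.81^2 * 2.59^2 * 9.88 / (32 * pi)
P = 1025 * 96.2361 * 6.7081 * 9.88 / 100.53096
P = 65030.71 W/m

65030.71


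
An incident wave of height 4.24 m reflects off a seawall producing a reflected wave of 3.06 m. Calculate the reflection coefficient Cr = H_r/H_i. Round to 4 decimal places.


Cr = H_r / H_i
Cr = 3.06 / 4.24
Cr = 0.7217

0.7217


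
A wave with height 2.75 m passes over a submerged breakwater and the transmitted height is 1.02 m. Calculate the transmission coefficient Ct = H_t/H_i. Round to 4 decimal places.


Ct = H_t / H_i
Ct = 1.02 / 2.75
Ct = 0.3709

0.3709


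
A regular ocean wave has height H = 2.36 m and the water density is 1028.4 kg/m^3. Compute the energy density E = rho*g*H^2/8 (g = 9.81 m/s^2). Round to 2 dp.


E = (1/8) * rho * g * H^2
E = (1/8) * 1028.4 * 9.81 * 2.36^2
E = 0.125 * 1028.4 * 9.81 * 5.5696
E = 7023.69 J/m^2

7023.69


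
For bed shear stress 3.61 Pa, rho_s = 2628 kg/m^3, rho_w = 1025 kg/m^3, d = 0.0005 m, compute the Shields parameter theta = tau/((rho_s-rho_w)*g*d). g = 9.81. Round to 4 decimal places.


theta = tau / ((rho_s - rho_w) * g * d)
rho_s - rho_w = 2628 - 1025 = 1603
Denominator = 1603 * 9.81 * 0.0005 = 7.862715
theta = 3.61 / 7.862715
theta = 0.4591

0.4591


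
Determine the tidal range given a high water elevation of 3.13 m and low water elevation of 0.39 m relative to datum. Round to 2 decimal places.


Tidal range = High water - Low water
Tidal range = 3.13 - (0.39)
Tidal range = 2.74 m

2.74


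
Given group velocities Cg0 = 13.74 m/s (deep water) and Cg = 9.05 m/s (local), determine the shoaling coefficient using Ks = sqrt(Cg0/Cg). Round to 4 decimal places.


Ks = sqrt(Cg0 / Cg)
Ks = sqrt(13.74 / 9.05)
Ks = sqrt(1.5182)
Ks = 1.2322

1.2322


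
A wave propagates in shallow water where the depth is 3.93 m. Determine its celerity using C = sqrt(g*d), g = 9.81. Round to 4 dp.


Using the shallow-water approximation:
C = sqrt(g * d) = sqrt(9.81 * 3.93)
C = sqrt(38.5533)
C = 6.2091 m/s

6.2091


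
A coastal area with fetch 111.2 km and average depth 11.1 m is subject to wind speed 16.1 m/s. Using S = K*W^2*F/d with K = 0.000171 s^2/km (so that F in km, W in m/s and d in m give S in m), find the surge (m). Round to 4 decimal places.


S = K * W^2 * F / d
W^2 = 16.1^2 = 259.21
S = 0.000171 * 259.21 * 111.2 / 11.1
Numerator = 0.000171 * 259.21 * 111.2 = 4.928930
S = 4.928930 / 11.1 = 0.4440 m

0.4440


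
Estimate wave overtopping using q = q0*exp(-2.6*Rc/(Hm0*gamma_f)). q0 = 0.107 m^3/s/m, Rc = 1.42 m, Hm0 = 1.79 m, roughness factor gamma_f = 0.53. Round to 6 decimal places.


q = q0 * exp(-2.6 * Rc / (Hm0 * gamma_f))
Exponent = -2.6 * 1.42 / (1.79 * 0.53)
= -2.6 * 1.42 / 0.9487
= -3.891641
exp(-3.891641) = 0.020412
q = 0.107 * 0.020412
q = 0.002184 m^3/s/m

0.002184


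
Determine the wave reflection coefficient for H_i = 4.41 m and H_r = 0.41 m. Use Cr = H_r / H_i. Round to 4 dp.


Cr = H_r / H_i
Cr = 0.41 / 4.41
Cr = 0.0930

0.0930


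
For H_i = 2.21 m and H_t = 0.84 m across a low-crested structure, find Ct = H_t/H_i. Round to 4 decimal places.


Ct = H_t / H_i
Ct = 0.84 / 2.21
Ct = 0.3801

0.3801


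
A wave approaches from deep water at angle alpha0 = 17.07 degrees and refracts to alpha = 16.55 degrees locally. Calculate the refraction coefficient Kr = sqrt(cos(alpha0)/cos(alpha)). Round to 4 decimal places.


Kr = sqrt(cos(alpha0) / cos(alpha))
cos(17.07) = 0.955947
cos(16.55) = 0.958572
Kr = sqrt(0.955947 / 0.958572)
Kr = sqrt(0.997262)
Kr = 0.9986

0.9986


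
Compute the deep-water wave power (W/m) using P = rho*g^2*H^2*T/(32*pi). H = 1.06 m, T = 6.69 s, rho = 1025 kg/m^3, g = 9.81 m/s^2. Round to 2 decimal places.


P = rho * g^2 * H^2 * T / (32 * pi)
P = 1025 * 9.81^2 * 1.06^2 * 6.69 / (32 * pi)
P = 1025 * 96.2361 * 1.1236 * 6.69 / 100.53096
P = 7375.64 W/m

7375.64


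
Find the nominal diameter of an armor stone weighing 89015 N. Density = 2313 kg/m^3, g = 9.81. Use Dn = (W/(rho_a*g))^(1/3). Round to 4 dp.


V = W / (rho_a * g)
V = 89015 / (2313 * 9.81)
V = 89015 / 22690.53
V = 3.923002 m^3
Dn = V^(1/3) = 3.923002^(1/3)
Dn = 1.5771 m

1.5771


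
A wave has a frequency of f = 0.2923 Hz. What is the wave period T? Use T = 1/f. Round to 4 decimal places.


T = 1 / f
T = 1 / 0.2923
T = 3.4211 s

3.4211


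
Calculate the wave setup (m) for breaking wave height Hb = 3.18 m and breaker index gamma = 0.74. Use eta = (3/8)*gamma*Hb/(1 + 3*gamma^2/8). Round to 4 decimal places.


eta = (3/8) * gamma * Hb / (1 + 3*gamma^2/8)
Numerator = (3/8) * 0.74 * 3.18 = 0.882450
Denominator = 1 + 3*0.74^2/8 = 1 + 0.205350 = 1.205350
eta = 0.882450 / 1.205350
eta = 0.7321 m

0.7321


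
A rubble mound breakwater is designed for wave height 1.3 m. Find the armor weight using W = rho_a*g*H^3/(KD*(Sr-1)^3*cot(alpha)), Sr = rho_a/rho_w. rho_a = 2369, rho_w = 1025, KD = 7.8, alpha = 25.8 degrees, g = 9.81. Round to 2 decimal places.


Sr = rho_a / rho_w = 2369 / 1025 = 2.311220
(Sr - 1) = 1.311220
(Sr - 1)^3 = 2.254375
cot(25.8) = 1 / tan(25.8) = 1 / 0.483419 = 2.068599
Numerator = 2369 * 9.81 * 1.3^3 = 51058.0383
Denominator = 7.8 * 2.254375 * 2.068599 = 36.374514
W = 51058.0383 / 36.374514
W = 1403.68 N

1403.68


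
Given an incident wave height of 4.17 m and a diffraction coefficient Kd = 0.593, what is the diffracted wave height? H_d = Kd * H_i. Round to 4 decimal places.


H_d = Kd * H_i
H_d = 0.593 * 4.17
H_d = 2.4728 m

2.4728


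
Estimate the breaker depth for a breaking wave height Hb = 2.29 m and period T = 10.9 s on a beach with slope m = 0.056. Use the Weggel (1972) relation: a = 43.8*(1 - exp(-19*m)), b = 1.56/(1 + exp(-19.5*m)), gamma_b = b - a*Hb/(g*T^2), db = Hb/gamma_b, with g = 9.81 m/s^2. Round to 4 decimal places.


a = 43.8 * (1 - exp(-19 * m))
exp(-19 * 0.056) = exp(-1.0640) = 0.345073
a = 43.8 * (1 - 0.345073) = 28.685813
b = 1.56 / (1 + exp(-19.5 * m))
exp(-19.5 * 0.056) = exp(-1.0920) = 0.335545
b = 1.56 / (1 + 0.335545) = 1.168063
Hb / (g * T^2) = 2.29 / (9.81 * 10.9^2) = 2.29 / 1165.5261 = 0.00196478
gamma_b = b - a * Hb/(g*T^2) = 1.168063 - 28.685813 * 0.00196478 = 1.111701
db = Hb / gamma_b = 2.29 / 1.111701
db = 2.0599 m

2.0599


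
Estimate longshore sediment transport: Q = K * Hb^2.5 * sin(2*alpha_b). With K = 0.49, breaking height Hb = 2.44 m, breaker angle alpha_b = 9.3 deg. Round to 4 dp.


Q = K * Hb^2.5 * sin(2 * alpha_b)
Hb^2.5 = 2.44^2.5 = 9.299820
sin(2 * 9.3) = sin(18.6) = 0.318959
Q = 0.49 * 9.299820 * 0.318959
Q = 1.4535 m^3/s

1.4535


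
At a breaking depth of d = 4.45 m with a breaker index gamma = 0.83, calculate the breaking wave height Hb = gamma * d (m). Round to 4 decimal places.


Hb = gamma * d
Hb = 0.83 * 4.45
Hb = 3.6935 m

3.6935


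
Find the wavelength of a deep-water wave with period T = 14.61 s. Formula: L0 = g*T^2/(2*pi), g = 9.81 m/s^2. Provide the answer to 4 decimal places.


L0 = g * T^2 / (2 * pi)
L0 = 9.81 * 14.61^2 / (2 * pi)
L0 = 9.81 * 213.4521 / 6.28319
L0 = 2093.9651 / 6.28319
L0 = 333.2649 m

333.2649


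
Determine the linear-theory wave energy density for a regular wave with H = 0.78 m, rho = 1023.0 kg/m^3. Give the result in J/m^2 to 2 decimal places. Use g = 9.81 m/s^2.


E = (1/8) * rho * g * H^2
E = (1/8) * 1023.0 * 9.81 * 0.78^2
E = 0.125 * 1023.0 * 9.81 * 0.6084
E = 763.21 J/m^2

763.21


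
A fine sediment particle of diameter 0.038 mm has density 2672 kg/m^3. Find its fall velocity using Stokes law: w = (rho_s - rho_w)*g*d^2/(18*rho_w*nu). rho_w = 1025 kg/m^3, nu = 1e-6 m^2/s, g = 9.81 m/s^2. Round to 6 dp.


w = (rho_s - rho_w) * g * d^2 / (18 * rho_w * nu)
d = 0.038 mm = 0.000038 m
rho_s - rho_w = 2672 - 1025 = 1647
Numerator = 1647 * 9.81 * (0.000038)^2 = 0.000023330809
Denominator = 18 * 1025 * 1e-6 = 0.018450
w = 0.001265 m/s

0.001265


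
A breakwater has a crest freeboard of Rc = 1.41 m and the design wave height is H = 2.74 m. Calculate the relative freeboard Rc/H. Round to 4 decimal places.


Relative freeboard = Rc / H
= 1.41 / 2.74
= 0.5146

0.5146


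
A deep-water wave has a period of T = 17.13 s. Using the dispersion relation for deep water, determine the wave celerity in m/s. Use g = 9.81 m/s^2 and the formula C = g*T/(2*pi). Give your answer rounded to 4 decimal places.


We use the deep-water celerity formula:
C = g * T / (2 * pi)
C = 9.81 * 17.13 / (2 * 3.14159...)
C = 168.045300 / 6.283185
C = 26.7452 m/s

26.7452


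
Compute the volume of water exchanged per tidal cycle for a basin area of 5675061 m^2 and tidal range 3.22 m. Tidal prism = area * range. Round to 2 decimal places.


Tidal prism = Area * Tidal range
P = 5675061 * 3.22
P = 18273696.42 m^3

18273696.42


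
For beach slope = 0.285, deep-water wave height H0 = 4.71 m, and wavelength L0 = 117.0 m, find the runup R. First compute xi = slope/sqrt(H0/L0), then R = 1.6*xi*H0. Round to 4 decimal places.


xi = slope / sqrt(H0/L0)
H0/L0 = 4.71/117.0 = 0.040256
sqrt(0.040256) = 0.200640
xi = 0.285 / 0.200640 = 1.420455
R = 1.6 * xi * H0 = 1.6 * 1.420455 * 4.71
R = 10.7045 m

10.7045


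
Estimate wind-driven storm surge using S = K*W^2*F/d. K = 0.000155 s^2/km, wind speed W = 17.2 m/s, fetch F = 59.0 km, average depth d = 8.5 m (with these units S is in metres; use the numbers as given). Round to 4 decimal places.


S = K * W^2 * F / d
W^2 = 17.2^2 = 295.84
S = 0.000155 * 295.84 * 59.0 / 8.5
Numerator = 0.000155 * 295.84 * 59.0 = 2.705457
S = 2.705457 / 8.5 = 0.3183 m

0.3183


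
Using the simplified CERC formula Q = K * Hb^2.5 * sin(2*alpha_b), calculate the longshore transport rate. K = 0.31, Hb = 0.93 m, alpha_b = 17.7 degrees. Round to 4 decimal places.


Q = K * Hb^2.5 * sin(2 * alpha_b)
Hb^2.5 = 0.93^2.5 = 0.834079
sin(2 * 17.7) = sin(35.4) = 0.579281
Q = 0.31 * 0.834079 * 0.579281
Q = 0.1498 m^3/s

0.1498


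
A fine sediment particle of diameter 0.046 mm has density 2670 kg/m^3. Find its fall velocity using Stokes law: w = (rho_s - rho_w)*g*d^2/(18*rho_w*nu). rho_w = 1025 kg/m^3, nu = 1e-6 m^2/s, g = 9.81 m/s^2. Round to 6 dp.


w = (rho_s - rho_w) * g * d^2 / (18 * rho_w * nu)
d = 0.046 mm = 0.000046 m
rho_s - rho_w = 2670 - 1025 = 1645
Numerator = 1645 * 9.81 * (0.000046)^2 = 0.000034146844
Denominator = 18 * 1025 * 1e-6 = 0.018450
w = 0.001851 m/s

0.001851


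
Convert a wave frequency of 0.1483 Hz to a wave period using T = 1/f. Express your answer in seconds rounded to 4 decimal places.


T = 1 / f
T = 1 / 0.1483
T = 6.7431 s

6.7431


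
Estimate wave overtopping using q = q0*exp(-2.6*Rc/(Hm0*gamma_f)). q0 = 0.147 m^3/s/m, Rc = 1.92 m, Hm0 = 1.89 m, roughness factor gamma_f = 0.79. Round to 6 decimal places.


q = q0 * exp(-2.6 * Rc / (Hm0 * gamma_f))
Exponent = -2.6 * 1.92 / (1.89 * 0.79)
= -2.6 * 1.92 / 1.4931
= -3.343380
exp(-3.343380) = 0.035317
q = 0.147 * 0.035317
q = 0.005192 m^3/s/m

0.005192


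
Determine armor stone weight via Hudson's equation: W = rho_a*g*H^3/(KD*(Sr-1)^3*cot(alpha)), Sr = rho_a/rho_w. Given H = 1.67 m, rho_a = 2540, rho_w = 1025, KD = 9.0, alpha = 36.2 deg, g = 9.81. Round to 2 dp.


Sr = rho_a / rho_w = 2540 / 1025 = 2.478049
(Sr - 1) = 1.478049
(Sr - 1)^3 = 3.228987
cot(36.2) = 1 / tan(36.2) = 1 / 0.731889 = 1.366327
Numerator = 2540 * 9.81 * 1.67^3 = 116051.8686
Denominator = 9.0 * 3.228987 * 1.366327 = 39.706662
W = 116051.8686 / 39.706662
W = 2922.73 N

2922.73


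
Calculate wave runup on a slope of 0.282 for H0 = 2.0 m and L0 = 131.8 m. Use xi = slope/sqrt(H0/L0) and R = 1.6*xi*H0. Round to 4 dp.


xi = slope / sqrt(H0/L0)
H0/L0 = 2.0/131.8 = 0.015175
sqrt(0.015175) = 0.123185
xi = 0.282 / 0.123185 = 2.289243
R = 1.6 * xi * H0 = 1.6 * 2.289243 * 2.0
R = 7.3256 m

7.3256


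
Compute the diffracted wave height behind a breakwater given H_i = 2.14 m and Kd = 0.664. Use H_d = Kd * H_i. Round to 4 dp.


H_d = Kd * H_i
H_d = 0.664 * 2.14
H_d = 1.4210 m

1.4210


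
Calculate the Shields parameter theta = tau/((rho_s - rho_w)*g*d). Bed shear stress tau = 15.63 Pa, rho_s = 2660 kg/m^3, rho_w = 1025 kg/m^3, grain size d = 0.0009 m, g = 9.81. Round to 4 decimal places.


theta = tau / ((rho_s - rho_w) * g * d)
rho_s - rho_w = 2660 - 1025 = 1635
Denominator = 1635 * 9.81 * 0.0009 = 14.435415
theta = 15.63 / 14.435415
theta = 1.0828

1.0828


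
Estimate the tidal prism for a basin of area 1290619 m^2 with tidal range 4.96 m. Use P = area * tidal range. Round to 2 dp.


Tidal prism = Area * Tidal range
P = 1290619 * 4.96
P = 6401470.24 m^3

6401470.24


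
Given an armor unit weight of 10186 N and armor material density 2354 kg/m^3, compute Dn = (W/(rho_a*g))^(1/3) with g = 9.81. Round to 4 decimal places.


V = W / (rho_a * g)
V = 10186 / (2354 * 9.81)
V = 10186 / 23092.74
V = 0.441091 m^3
Dn = V^(1/3) = 0.441091^(1/3)
Dn = 0.7612 m

0.7612


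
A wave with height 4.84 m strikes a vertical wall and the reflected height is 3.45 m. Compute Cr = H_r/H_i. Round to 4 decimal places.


Cr = H_r / H_i
Cr = 3.45 / 4.84
Cr = 0.7128

0.7128


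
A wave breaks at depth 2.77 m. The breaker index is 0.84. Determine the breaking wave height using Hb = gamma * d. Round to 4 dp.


Hb = gamma * d
Hb = 0.84 * 2.77
Hb = 2.3268 m

2.3268


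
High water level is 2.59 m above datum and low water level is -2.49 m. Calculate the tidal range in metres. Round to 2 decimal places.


Tidal range = High water - Low water
Tidal range = 2.59 - (-2.49)
Tidal range = 5.08 m

5.08


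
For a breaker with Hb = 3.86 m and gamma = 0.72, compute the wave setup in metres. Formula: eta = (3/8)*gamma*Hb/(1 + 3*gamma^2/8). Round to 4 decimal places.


eta = (3/8) * gamma * Hb / (1 + 3*gamma^2/8)
Numerator = (3/8) * 0.72 * 3.86 = 1.042200
Denominator = 1 + 3*0.72^2/8 = 1 + 0.194400 = 1.194400
eta = 1.042200 / 1.194400
eta = 0.8726 m

0.8726


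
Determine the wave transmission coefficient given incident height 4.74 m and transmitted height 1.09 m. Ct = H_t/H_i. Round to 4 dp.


Ct = H_t / H_i
Ct = 1.09 / 4.74
Ct = 0.2300

0.2300


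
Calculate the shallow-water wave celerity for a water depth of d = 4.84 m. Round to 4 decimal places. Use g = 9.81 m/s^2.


Using the shallow-water approximation:
C = sqrt(g * d) = sqrt(9.81 * 4.84)
C = sqrt(47.4804)
C = 6.8906 m/s

6.8906


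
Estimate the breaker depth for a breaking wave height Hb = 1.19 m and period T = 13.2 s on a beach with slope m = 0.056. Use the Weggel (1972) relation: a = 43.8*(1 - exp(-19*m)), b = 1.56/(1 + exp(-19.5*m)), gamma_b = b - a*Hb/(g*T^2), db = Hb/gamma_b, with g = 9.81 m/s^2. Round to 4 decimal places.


a = 43.8 * (1 - exp(-19 * m))
exp(-19 * 0.056) = exp(-1.0640) = 0.345073
a = 43.8 * (1 - 0.345073) = 28.685813
b = 1.56 / (1 + exp(-19.5 * m))
exp(-19.5 * 0.056) = exp(-1.0920) = 0.335545
b = 1.56 / (1 + 0.335545) = 1.168063
Hb / (g * T^2) = 1.19 / (9.81 * 13.2^2) = 1.19 / 1709.2944 = 0.00069619
gamma_b = b - a * Hb/(g*T^2) = 1.168063 - 28.685813 * 0.00069619 = 1.148092
db = Hb / gamma_b = 1.19 / 1.148092
db = 1.0365 m

1.0365


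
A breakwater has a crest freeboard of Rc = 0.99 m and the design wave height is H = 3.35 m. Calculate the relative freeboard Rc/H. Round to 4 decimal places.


Relative freeboard = Rc / H
= 0.99 / 3.35
= 0.2955

0.2955


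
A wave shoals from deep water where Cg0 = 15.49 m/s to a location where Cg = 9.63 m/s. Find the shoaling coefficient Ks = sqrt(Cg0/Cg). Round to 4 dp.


Ks = sqrt(Cg0 / Cg)
Ks = sqrt(15.49 / 9.63)
Ks = sqrt(1.6085)
Ks = 1.2683

1.2683


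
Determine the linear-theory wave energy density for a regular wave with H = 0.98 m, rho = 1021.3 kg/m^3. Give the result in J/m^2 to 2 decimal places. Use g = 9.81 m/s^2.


E = (1/8) * rho * g * H^2
E = (1/8) * 1021.3 * 9.81 * 0.98^2
E = 0.125 * 1021.3 * 9.81 * 0.9604
E = 1202.78 J/m^2

1202.78


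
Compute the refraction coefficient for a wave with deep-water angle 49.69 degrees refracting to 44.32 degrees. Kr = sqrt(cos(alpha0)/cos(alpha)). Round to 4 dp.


Kr = sqrt(cos(alpha0) / cos(alpha))
cos(49.69) = 0.646923
cos(44.32) = 0.715449
Kr = sqrt(0.646923 / 0.715449)
Kr = sqrt(0.904220)
Kr = 0.9509

0.9509


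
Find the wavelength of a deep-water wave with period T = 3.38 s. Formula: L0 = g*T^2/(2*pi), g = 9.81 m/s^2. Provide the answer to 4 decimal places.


L0 = g * T^2 / (2 * pi)
L0 = 9.81 * 3.38^2 / (2 * pi)
L0 = 9.81 * 11.4244 / 6.28319
L0 = 112.0734 / 6.28319
L0 = 17.8370 m

17.8370


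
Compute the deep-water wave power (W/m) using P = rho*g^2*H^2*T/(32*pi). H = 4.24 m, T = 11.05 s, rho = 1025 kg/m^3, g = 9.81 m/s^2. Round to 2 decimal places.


P = rho * g^2 * H^2 * T / (32 * pi)
P = 1025 * 9.81^2 * 4.24^2 * 11.05 / (32 * pi)
P = 1025 * 96.2361 * 17.9776 * 11.05 / 100.53096
P = 194919.83 W/m

194919.83


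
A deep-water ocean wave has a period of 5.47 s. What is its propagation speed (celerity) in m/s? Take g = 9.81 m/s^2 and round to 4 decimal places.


We use the deep-water celerity formula:
C = g * T / (2 * pi)
C = 9.81 * 5.47 / (2 * 3.14159...)
C = 53.660700 / 6.283185
C = 8.5404 m/s

8.5404


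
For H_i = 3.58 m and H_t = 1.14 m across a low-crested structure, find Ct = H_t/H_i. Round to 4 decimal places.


Ct = H_t / H_i
Ct = 1.14 / 3.58
Ct = 0.3184

0.3184


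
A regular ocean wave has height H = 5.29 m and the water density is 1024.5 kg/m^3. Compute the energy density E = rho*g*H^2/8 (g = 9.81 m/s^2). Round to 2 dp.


E = (1/8) * rho * g * H^2
E = (1/8) * 1024.5 * 9.81 * 5.29^2
E = 0.125 * 1024.5 * 9.81 * 27.9841
E = 35156.23 J/m^2

35156.23


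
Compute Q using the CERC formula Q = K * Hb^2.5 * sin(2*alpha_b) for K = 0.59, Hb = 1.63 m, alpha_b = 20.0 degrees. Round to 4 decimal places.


Q = K * Hb^2.5 * sin(2 * alpha_b)
Hb^2.5 = 1.63^2.5 = 3.392103
sin(2 * 20.0) = sin(40.0) = 0.642788
Q = 0.59 * 3.392103 * 0.642788
Q = 1.2864 m^3/s

1.2864


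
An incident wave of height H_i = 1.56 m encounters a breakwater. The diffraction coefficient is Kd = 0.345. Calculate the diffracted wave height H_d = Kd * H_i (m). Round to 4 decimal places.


H_d = Kd * H_i
H_d = 0.345 * 1.56
H_d = 0.5382 m

0.5382


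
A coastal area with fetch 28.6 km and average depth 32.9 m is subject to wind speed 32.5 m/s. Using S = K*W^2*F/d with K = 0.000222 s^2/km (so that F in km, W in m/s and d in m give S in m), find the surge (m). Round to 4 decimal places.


S = K * W^2 * F / d
W^2 = 32.5^2 = 1056.25
S = 0.000222 * 1056.25 * 28.6 / 32.9
Numerator = 0.000222 * 1056.25 * 28.6 = 6.706343
S = 6.706343 / 32.9 = 0.2038 m

0.2038


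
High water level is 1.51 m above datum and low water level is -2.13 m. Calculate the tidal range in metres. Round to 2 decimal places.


Tidal range = High water - Low water
Tidal range = 1.51 - (-2.13)
Tidal range = 3.64 m

3.64


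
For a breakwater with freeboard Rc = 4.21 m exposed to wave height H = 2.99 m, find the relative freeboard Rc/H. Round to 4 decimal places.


Relative freeboard = Rc / H
= 4.21 / 2.99
= 1.4080

1.4080


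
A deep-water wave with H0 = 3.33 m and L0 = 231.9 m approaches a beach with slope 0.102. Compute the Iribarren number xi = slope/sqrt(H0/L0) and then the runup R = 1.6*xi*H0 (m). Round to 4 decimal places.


xi = slope / sqrt(H0/L0)
H0/L0 = 3.33/231.9 = 0.014360
sqrt(0.014360) = 0.119832
xi = 0.102 / 0.119832 = 0.851194
R = 1.6 * xi * H0 = 1.6 * 0.851194 * 3.33
R = 4.5352 m

4.5352


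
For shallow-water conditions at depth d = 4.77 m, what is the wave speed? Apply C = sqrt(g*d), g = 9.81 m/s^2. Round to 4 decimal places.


Using the shallow-water approximation:
C = sqrt(g * d) = sqrt(9.81 * 4.77)
C = sqrt(46.7937)
C = 6.8406 m/s

6.8406


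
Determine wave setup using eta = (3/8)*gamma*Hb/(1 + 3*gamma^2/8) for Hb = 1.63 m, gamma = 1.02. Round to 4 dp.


eta = (3/8) * gamma * Hb / (1 + 3*gamma^2/8)
Numerator = (3/8) * 1.02 * 1.63 = 0.623475
Denominator = 1 + 3*1.02^2/8 = 1 + 0.390150 = 1.390150
eta = 0.623475 / 1.390150
eta = 0.4485 m

0.4485


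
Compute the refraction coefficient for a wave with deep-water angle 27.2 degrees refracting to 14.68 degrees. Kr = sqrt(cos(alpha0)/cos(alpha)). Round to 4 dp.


Kr = sqrt(cos(alpha0) / cos(alpha))
cos(27.2) = 0.889416
cos(14.68) = 0.967356
Kr = sqrt(0.889416 / 0.967356)
Kr = sqrt(0.919430)
Kr = 0.9589

0.9589


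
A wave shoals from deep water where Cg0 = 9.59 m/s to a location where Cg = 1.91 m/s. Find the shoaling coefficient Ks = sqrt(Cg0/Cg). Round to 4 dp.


Ks = sqrt(Cg0 / Cg)
Ks = sqrt(9.59 / 1.91)
Ks = sqrt(5.0209)
Ks = 2.2407

2.2407


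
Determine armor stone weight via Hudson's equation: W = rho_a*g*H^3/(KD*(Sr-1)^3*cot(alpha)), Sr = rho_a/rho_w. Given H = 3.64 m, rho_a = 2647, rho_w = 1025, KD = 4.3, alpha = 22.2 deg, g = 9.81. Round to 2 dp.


Sr = rho_a / rho_w = 2647 / 1025 = 2.582439
(Sr - 1) = 1.582439
(Sr - 1)^3 = 3.962607
cot(22.2) = 1 / tan(22.2) = 1 / 0.408092 = 2.450425
Numerator = 2647 * 9.81 * 3.64^3 = 1252353.9780
Denominator = 4.3 * 3.962607 * 2.450425 = 41.753305
W = 1252353.9780 / 41.753305
W = 29994.13 N

29994.13


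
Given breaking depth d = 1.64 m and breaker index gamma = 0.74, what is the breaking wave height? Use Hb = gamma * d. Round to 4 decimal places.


Hb = gamma * d
Hb = 0.74 * 1.64
Hb = 1.2136 m

1.2136


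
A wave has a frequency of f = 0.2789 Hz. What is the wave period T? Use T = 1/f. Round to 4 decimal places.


T = 1 / f
T = 1 / 0.2789
T = 3.5855 s

3.5855


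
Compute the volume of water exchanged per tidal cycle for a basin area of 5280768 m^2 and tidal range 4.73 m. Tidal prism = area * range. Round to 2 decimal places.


Tidal prism = Area * Tidal range
P = 5280768 * 4.73
P = 24978032.64 m^3

24978032.64


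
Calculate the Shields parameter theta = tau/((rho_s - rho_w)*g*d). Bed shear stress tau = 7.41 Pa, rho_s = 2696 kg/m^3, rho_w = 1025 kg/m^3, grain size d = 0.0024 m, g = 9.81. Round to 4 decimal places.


theta = tau / ((rho_s - rho_w) * g * d)
rho_s - rho_w = 2696 - 1025 = 1671
Denominator = 1671 * 9.81 * 0.0024 = 39.342024
theta = 7.41 / 39.342024
theta = 0.1883

0.1883


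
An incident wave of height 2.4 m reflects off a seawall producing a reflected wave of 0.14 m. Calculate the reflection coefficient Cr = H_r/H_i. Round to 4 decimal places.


Cr = H_r / H_i
Cr = 0.14 / 2.4
Cr = 0.0583

0.0583


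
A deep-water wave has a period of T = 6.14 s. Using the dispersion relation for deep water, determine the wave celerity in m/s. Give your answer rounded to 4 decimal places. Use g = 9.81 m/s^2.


We use the deep-water celerity formula:
C = g * T / (2 * pi)
C = 9.81 * 6.14 / (2 * 3.14159...)
C = 60.233400 / 6.283185
C = 9.5864 m/s

9.5864


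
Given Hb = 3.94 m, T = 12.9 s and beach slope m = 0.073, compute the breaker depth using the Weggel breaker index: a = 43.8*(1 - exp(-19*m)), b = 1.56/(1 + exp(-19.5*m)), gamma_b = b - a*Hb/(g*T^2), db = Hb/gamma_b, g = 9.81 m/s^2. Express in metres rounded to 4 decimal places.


a = 43.8 * (1 - exp(-19 * m))
exp(-19 * 0.073) = exp(-1.3870) = 0.249824
a = 43.8 * (1 - 0.249824) = 32.857724
b = 1.56 / (1 + exp(-19.5 * m))
exp(-19.5 * 0.073) = exp(-1.4235) = 0.240869
b = 1.56 / (1 + 0.240869) = 1.257183
Hb / (g * T^2) = 3.94 / (9.81 * 12.9^2) = 3.94 / 1632.4821 = 0.00241350
gamma_b = b - a * Hb/(g*T^2) = 1.257183 - 32.857724 * 0.00241350 = 1.177881
db = Hb / gamma_b = 3.94 / 1.177881
db = 3.3450 m

3.3450


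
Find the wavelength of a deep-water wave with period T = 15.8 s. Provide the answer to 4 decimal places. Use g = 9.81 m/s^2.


L0 = g * T^2 / (2 * pi)
L0 = 9.81 * 15.8^2 / (2 * pi)
L0 = 9.81 * 249.6400 / 6.28319
L0 = 2448.9684 / 6.28319
L0 = 389.7654 m

389.7654


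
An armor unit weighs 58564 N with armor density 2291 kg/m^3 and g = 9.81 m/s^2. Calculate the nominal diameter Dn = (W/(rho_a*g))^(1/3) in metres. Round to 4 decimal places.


V = W / (rho_a * g)
V = 58564 / (2291 * 9.81)
V = 58564 / 22474.71
V = 2.605773 m^3
Dn = V^(1/3) = 2.605773^(1/3)
Dn = 1.3761 m

1.3761


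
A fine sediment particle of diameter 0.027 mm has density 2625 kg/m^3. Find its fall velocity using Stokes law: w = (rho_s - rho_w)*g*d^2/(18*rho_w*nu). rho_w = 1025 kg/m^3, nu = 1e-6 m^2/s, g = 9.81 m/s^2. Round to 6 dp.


w = (rho_s - rho_w) * g * d^2 / (18 * rho_w * nu)
d = 0.027 mm = 0.000027 m
rho_s - rho_w = 2625 - 1025 = 1600
Numerator = 1600 * 9.81 * (0.000027)^2 = 0.000011442384
Denominator = 18 * 1025 * 1e-6 = 0.018450
w = 0.000620 m/s

0.000620


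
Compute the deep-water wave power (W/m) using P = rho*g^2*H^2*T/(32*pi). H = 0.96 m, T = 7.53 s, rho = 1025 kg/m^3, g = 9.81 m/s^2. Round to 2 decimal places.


P = rho * g^2 * H^2 * T / (32 * pi)
P = 1025 * 9.81^2 * 0.96^2 * 7.53 / (32 * pi)
P = 1025 * 96.2361 * 0.9216 * 7.53 / 100.53096
P = 6809.25 W/m

6809.25


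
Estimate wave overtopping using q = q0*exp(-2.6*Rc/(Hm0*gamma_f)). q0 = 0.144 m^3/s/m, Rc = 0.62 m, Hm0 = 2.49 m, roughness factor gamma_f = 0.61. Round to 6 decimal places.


q = q0 * exp(-2.6 * Rc / (Hm0 * gamma_f))
Exponent = -2.6 * 0.62 / (2.49 * 0.61)
= -2.6 * 0.62 / 1.5189
= -1.061294
exp(-1.061294) = 0.346008
q = 0.144 * 0.346008
q = 0.049825 m^3/s/m

0.049825


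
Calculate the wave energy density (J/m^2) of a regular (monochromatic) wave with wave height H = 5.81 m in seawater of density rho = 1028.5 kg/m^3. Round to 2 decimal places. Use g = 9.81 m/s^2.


E = (1/8) * rho * g * H^2
E = (1/8) * 1028.5 * 9.81 * 5.81^2
E = 0.125 * 1028.5 * 9.81 * 33.7561
E = 42573.13 J/m^2

42573.13


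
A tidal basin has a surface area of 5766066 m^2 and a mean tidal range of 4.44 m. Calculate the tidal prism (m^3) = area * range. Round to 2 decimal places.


Tidal prism = Area * Tidal range
P = 5766066 * 4.44
P = 25601333.04 m^3

25601333.04


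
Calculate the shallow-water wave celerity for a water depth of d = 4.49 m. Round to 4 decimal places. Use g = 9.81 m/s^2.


Using the shallow-water approximation:
C = sqrt(g * d) = sqrt(9.81 * 4.49)
C = sqrt(44.0469)
C = 6.6368 m/s

6.6368


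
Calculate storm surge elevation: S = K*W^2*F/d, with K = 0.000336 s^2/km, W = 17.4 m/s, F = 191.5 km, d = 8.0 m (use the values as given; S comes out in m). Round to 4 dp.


S = K * W^2 * F / d
W^2 = 17.4^2 = 302.76
S = 0.000336 * 302.76 * 191.5 / 8.0
Numerator = 0.000336 * 302.76 * 191.5 = 19.480789
S = 19.480789 / 8.0 = 2.4351 m

2.4351


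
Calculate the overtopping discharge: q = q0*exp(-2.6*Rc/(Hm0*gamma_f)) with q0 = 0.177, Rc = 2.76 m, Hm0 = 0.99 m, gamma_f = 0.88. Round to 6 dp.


q = q0 * exp(-2.6 * Rc / (Hm0 * gamma_f))
Exponent = -2.6 * 2.76 / (0.99 * 0.88)
= -2.6 * 2.76 / 0.8712
= -8.236915
exp(-8.236915) = 0.000265
q = 0.177 * 0.000265
q = 0.000047 m^3/s/m

0.000047


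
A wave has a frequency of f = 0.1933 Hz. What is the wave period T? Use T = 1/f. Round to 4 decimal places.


T = 1 / f
T = 1 / 0.1933
T = 5.1733 s

5.1733


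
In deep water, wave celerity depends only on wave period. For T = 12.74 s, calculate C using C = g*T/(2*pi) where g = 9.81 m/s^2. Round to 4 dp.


We use the deep-water celerity formula:
C = g * T / (2 * pi)
C = 9.81 * 12.74 / (2 * 3.14159...)
C = 124.979400 / 6.283185
C = 19.8911 m/s

19.8911


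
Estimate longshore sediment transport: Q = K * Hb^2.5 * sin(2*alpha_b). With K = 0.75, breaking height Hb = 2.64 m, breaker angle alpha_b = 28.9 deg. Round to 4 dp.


Q = K * Hb^2.5 * sin(2 * alpha_b)
Hb^2.5 = 2.64^2.5 = 11.324260
sin(2 * 28.9) = sin(57.8) = 0.846193
Q = 0.75 * 11.324260 * 0.846193
Q = 7.1869 m^3/s

7.1869


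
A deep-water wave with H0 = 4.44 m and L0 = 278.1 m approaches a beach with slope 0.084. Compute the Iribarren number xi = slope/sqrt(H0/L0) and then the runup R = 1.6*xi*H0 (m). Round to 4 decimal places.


xi = slope / sqrt(H0/L0)
H0/L0 = 4.44/278.1 = 0.015965
sqrt(0.015965) = 0.126355
xi = 0.084 / 0.126355 = 0.664796
R = 1.6 * xi * H0 = 1.6 * 0.664796 * 4.44
R = 4.7227 m

4.7227


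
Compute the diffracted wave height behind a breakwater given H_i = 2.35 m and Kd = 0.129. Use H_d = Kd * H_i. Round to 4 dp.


H_d = Kd * H_i
H_d = 0.129 * 2.35
H_d = 0.3032 m

0.3032


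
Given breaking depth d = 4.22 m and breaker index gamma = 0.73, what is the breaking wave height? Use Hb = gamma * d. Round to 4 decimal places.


Hb = gamma * d
Hb = 0.73 * 4.22
Hb = 3.0806 m

3.0806


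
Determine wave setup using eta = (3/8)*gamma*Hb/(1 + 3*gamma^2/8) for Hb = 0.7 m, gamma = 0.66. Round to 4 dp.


eta = (3/8) * gamma * Hb / (1 + 3*gamma^2/8)
Numerator = (3/8) * 0.66 * 0.7 = 0.173250
Denominator = 1 + 3*0.66^2/8 = 1 + 0.163350 = 1.163350
eta = 0.173250 / 1.163350
eta = 0.1489 m

0.1489


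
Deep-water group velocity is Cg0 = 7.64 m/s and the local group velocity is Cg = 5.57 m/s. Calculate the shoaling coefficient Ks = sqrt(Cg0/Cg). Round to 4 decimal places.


Ks = sqrt(Cg0 / Cg)
Ks = sqrt(7.64 / 5.57)
Ks = sqrt(1.3716)
Ks = 1.1712

1.1712


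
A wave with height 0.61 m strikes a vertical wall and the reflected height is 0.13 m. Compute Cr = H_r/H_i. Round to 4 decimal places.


Cr = H_r / H_i
Cr = 0.13 / 0.61
Cr = 0.2131

0.2131


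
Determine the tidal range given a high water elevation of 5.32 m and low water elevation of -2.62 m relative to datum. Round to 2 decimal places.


Tidal range = High water - Low water
Tidal range = 5.32 - (-2.62)
Tidal range = 7.94 m

7.94


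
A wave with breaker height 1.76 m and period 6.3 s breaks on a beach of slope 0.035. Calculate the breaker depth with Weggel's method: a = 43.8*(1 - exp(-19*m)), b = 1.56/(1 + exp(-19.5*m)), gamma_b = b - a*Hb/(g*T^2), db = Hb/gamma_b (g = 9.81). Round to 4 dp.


a = 43.8 * (1 - exp(-19 * m))
exp(-19 * 0.035) = exp(-0.6650) = 0.514274
a = 43.8 * (1 - 0.514274) = 21.274819
b = 1.56 / (1 + exp(-19.5 * m))
exp(-19.5 * 0.035) = exp(-0.6825) = 0.505352
b = 1.56 / (1 + 0.505352) = 1.036302
Hb / (g * T^2) = 1.76 / (9.81 * 6.3^2) = 1.76 / 389.3589 = 0.00452025
gamma_b = b - a * Hb/(g*T^2) = 1.036302 - 21.274819 * 0.00452025 = 0.940135
db = Hb / gamma_b = 1.76 / 0.940135
db = 1.8721 m

1.8721


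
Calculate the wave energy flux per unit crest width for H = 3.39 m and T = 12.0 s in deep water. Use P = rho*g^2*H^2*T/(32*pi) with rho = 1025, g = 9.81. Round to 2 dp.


P = rho * g^2 * H^2 * T / (32 * pi)
P = 1025 * 9.81^2 * 3.39^2 * 12.0 / (32 * pi)
P = 1025 * 96.2361 * 11.4921 * 12.0 / 100.53096
P = 135313.98 W/m

135313.98


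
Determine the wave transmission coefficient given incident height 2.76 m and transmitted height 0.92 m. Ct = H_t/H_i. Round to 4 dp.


Ct = H_t / H_i
Ct = 0.92 / 2.76
Ct = 0.3333

0.3333


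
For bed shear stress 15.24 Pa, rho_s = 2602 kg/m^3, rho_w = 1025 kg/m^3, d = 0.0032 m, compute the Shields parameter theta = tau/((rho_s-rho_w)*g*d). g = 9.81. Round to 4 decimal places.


theta = tau / ((rho_s - rho_w) * g * d)
rho_s - rho_w = 2602 - 1025 = 1577
Denominator = 1577 * 9.81 * 0.0032 = 49.505184
theta = 15.24 / 49.505184
theta = 0.3078

0.3078


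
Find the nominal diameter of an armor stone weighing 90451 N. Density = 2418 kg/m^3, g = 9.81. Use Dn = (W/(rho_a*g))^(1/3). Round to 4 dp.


V = W / (rho_a * g)
V = 90451 / (2418 * 9.81)
V = 90451 / 23720.58
V = 3.813187 m^3
Dn = V^(1/3) = 3.813187^(1/3)
Dn = 1.5623 m

1.5623


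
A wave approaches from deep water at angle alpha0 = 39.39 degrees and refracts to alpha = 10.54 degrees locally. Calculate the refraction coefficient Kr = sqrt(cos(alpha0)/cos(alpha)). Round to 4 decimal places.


Kr = sqrt(cos(alpha0) / cos(alpha))
cos(39.39) = 0.772844
cos(10.54) = 0.983127
Kr = sqrt(0.772844 / 0.983127)
Kr = sqrt(0.786108)
Kr = 0.8866

0.8866


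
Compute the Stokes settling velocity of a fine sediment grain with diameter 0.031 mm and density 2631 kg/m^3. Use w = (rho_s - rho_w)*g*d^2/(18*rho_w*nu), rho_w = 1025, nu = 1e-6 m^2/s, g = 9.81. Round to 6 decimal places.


w = (rho_s - rho_w) * g * d^2 / (18 * rho_w * nu)
d = 0.031 mm = 0.000031 m
rho_s - rho_w = 2631 - 1025 = 1606
Numerator = 1606 * 9.81 * (0.000031)^2 = 0.000015140420
Denominator = 18 * 1025 * 1e-6 = 0.018450
w = 0.000821 m/s

0.000821


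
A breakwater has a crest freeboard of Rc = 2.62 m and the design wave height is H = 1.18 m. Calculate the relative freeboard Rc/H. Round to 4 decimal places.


Relative freeboard = Rc / H
= 2.62 / 1.18
= 2.2203

2.2203


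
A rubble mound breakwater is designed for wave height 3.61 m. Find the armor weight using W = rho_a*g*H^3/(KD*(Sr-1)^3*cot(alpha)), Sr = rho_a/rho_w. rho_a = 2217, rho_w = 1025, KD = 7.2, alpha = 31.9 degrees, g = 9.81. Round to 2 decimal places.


Sr = rho_a / rho_w = 2217 / 1025 = 2.162927
(Sr - 1) = 1.162927
(Sr - 1)^3 = 1.572741
cot(31.9) = 1 / tan(31.9) = 1 / 0.622445 = 1.606567
Numerator = 2217 * 9.81 * 3.61^3 = 1023190.0453
Denominator = 7.2 * 1.572741 * 1.606567 = 18.192340
W = 1023190.0453 / 18.192340
W = 56242.91 N

56242.91
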